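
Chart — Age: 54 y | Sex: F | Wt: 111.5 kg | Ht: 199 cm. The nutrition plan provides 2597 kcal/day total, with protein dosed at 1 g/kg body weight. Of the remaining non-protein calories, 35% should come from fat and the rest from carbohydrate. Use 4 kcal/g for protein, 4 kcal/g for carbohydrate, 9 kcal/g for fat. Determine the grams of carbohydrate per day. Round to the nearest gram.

350 g/day

Protein = 1 × 111.5 = 111.5 g → 111.5 × 4 = 446 kcal.
Non-protein calories = 2597 − 446 = 2151 kcal.
Fat: 35% × 2151 = 752.85 kcal; carbohydrate: 1398.15 kcal.
Carbohydrate: 1398.15 kcal ÷ 4 kcal/g = 349.5375 g.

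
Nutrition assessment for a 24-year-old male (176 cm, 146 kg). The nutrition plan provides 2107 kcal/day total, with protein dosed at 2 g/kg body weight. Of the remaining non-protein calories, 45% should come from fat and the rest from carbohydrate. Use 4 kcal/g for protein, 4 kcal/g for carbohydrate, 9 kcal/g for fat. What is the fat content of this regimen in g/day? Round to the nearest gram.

Protein = 2 × 146 = 292 g → 292 × 4 = 1168 kcal.
Non-protein calories = 2107 − 1168 = 939 kcal.
Fat: 45% × 939 = 422.55 kcal; carbohydrate: 516.45 kcal.
Fat: 422.55 kcal ÷ 9 kcal/g = 46.95 g.

47 g/day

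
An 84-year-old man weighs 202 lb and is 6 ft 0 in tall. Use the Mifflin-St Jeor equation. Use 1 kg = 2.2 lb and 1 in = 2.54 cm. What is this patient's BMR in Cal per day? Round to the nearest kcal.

1646 Cal per day

Convert to metric: weight = 202 ÷ 2.2 = 91.8182 kg; height = (6×12 + 0) × 2.54 = 72 × 2.54 = 182.88 cm.
Mifflin-St Jeor (male): BMR = 10(91.8182) + 6.25(182.88) − 5(84) + 5 = 918.1818 + 1143 − 420 + 5 = 1646.1818 kcal/day.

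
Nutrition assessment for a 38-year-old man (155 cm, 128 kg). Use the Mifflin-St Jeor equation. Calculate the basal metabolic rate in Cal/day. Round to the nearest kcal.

Mifflin-St Jeor (male): BMR = 10(128) + 6.25(155) − 5(38) + 5 = 1280 + 968.75 − 190 + 5 = 2063.75 kcal/day.

2064 Cal/day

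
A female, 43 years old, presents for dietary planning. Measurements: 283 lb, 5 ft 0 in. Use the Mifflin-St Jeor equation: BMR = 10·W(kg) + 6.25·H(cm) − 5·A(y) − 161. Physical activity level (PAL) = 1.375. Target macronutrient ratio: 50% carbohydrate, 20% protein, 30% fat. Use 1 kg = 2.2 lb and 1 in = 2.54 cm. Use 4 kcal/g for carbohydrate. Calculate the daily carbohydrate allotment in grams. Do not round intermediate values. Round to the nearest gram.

Convert to metric: weight = 283 ÷ 2.2 = 128.6364 kg; height = (5×12 + 0) × 2.54 = 60 × 2.54 = 152.4 cm.
Mifflin-St Jeor (female): BMR = 10(128.6364) + 6.25(152.4) − 5(43) − 161 = 1286.3636 + 952.5 − 215 − 161 = 1862.8636 kcal/day.
TEE = 1862.8636 × 1.375 = 2561.4375 kcal/day.
Carbohydrate energy = 50% × 2561.4375 = 1280.7188 kcal.
Carbohydrate = 1280.7188 ÷ 4 kcal/g = 320.1797 g.

320 g/day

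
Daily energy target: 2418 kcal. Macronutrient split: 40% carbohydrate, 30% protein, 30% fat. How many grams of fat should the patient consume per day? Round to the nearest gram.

81 g/day

Fat energy = 30% × 2418 = 725.4 kcal.
At 9 kcal/g: 725.4 ÷ 9 = 80.6 g.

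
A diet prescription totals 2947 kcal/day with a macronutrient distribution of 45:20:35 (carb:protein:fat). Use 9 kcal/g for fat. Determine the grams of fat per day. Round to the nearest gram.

115 g/day

Fat energy = 35% × 2947 = 1031.45 kcal.
At 9 kcal/g: 1031.45 ÷ 9 = 114.6056 g.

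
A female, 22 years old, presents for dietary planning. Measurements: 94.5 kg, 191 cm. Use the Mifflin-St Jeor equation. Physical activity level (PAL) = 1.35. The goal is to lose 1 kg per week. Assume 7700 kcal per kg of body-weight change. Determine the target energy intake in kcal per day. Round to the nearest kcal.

Mifflin-St Jeor (female): BMR = 10(94.5) + 6.25(191) − 5(22) − 161 = 945 + 1193.75 − 110 − 161 = 1867.75 kcal/day.
TEE = 1867.75 × 1.35 = 2521.4625 kcal/day.
Required daily deficit = 1 × 7700 ÷ 7 = 1100 kcal/day.
Target intake = 2521.4625 − 1100 = 1421.4625 kcal/day.

1421 kcal per day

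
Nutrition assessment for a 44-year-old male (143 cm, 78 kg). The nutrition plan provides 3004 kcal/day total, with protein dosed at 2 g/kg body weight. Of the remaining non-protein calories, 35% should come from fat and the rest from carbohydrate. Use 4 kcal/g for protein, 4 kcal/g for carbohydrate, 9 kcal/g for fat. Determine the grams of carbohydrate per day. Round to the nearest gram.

Protein = 2 × 78 = 156 g → 156 × 4 = 624 kcal.
Non-protein calories = 3004 − 624 = 2380 kcal.
Fat: 35% × 2380 = 833 kcal; carbohydrate: 1547 kcal.
Carbohydrate: 1547 kcal ÷ 4 kcal/g = 386.75 g.

387 g/day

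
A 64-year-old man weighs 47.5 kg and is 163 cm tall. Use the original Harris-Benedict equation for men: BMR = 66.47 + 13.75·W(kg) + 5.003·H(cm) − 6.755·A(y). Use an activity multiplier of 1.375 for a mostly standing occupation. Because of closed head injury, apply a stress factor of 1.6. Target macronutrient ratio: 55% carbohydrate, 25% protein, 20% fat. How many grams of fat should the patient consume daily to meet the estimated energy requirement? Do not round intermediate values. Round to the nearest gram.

Harris-Benedict: BMR = 66.47 + 13.75(47.5) + 5.003(163) − 6.755(64) = 1102.764 kcal/day.
TEE = 1102.764 × 1.375 = 1516.3005 kcal/day.
With stress factor 1.6: 1516.3005 × 1.6 = 2426.0808 kcal/day.
Fat energy = 20% × 2426.0808 = 485.2162 kcal.
Fat = 485.2162 ÷ 9 kcal/g = 53.9129 g.

54 g/day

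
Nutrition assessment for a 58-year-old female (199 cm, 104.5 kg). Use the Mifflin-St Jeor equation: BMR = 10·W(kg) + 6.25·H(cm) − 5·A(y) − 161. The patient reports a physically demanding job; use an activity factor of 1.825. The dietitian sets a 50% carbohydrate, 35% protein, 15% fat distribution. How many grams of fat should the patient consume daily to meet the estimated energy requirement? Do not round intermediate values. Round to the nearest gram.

56 g/day

Mifflin-St Jeor (female): BMR = 10(104.5) + 6.25(199) − 5(58) − 161 = 1045 + 1243.75 − 290 − 161 = 1837.75 kcal/day.
TEE = 1837.75 × 1.825 = 3353.8938 kcal/day.
Fat energy = 15% × 3353.8938 = 503.0841 kcal.
Fat = 503.0841 ÷ 9 kcal/g = 55.8982 g.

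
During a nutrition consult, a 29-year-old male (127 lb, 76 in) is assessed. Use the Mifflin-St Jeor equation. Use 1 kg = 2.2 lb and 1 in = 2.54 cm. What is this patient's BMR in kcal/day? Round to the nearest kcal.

1644 kcal/day

Convert to metric: weight = 127 ÷ 2.2 = 57.7273 kg; height = 76 × 2.54 = 193.04 cm.
Mifflin-St Jeor (male): BMR = 10(57.7273) + 6.25(193.04) − 5(29) + 5 = 577.2727 + 1206.5 − 145 + 5 = 1643.7727 kcal/day.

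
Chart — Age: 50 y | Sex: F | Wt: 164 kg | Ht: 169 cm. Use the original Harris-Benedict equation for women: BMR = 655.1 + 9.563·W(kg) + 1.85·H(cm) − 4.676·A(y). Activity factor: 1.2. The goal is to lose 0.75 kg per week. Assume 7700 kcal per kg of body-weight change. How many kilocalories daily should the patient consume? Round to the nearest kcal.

1938 kilocalories daily

Harris-Benedict: BMR = 655.1 + 9.563(164) + 1.85(169) − 4.676(50) = 2302.282 kcal/day.
TEE = 2302.282 × 1.2 = 2762.7384 kcal/day.
Required daily deficit = 0.75 × 7700 ÷ 7 = 825 kcal/day.
Target intake = 2762.7384 − 825 = 1937.7384 kcal/day.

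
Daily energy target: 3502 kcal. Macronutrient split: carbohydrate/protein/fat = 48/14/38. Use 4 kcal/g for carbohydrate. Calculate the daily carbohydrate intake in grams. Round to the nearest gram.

420 g/day

Carbohydrate energy = 48% × 3502 = 1680.96 kcal.
At 4 kcal/g: 1680.96 ÷ 4 = 420.24 g.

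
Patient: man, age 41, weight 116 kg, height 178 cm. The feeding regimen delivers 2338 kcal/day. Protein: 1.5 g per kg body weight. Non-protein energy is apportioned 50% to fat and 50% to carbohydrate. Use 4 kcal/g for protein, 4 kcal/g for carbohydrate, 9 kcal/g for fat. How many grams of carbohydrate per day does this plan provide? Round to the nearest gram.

205 g/day

Protein = 1.5 × 116 = 174 g → 174 × 4 = 696 kcal.
Non-protein calories = 2338 − 696 = 1642 kcal.
Fat: 50% × 1642 = 821 kcal; carbohydrate: 821 kcal.
Carbohydrate: 821 kcal ÷ 4 kcal/g = 205.25 g.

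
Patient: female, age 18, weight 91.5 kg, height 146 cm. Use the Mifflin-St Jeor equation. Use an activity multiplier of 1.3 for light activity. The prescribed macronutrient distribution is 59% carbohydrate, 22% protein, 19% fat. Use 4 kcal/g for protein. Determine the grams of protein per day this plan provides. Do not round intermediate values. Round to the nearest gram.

113 g/day

Mifflin-St Jeor (female): BMR = 10(91.5) + 6.25(146) − 5(18) − 161 = 915 + 912.5 − 90 − 161 = 1576.5 kcal/day.
TEE = 1576.5 × 1.3 = 2049.45 kcal/day.
Protein energy = 22% × 2049.45 = 450.879 kcal.
Protein = 450.879 ÷ 4 kcal/g = 112.7198 g.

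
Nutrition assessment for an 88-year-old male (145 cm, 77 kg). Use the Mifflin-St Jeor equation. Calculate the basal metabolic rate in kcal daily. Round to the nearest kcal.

1241 kcal daily

Mifflin-St Jeor (male): BMR = 10(77) + 6.25(145) − 5(88) + 5 = 770 + 906.25 − 440 + 5 = 1241.25 kcal/day.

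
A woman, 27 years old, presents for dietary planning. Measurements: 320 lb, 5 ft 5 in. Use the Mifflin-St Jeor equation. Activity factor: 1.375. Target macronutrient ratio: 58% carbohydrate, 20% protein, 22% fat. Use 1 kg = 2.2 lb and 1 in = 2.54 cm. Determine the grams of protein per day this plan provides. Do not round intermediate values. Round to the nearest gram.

Convert to metric: weight = 320 ÷ 2.2 = 145.4545 kg; height = (5×12 + 5) × 2.54 = 65 × 2.54 = 165.1 cm.
Mifflin-St Jeor (female): BMR = 10(145.4545) + 6.25(165.1) − 5(27) − 161 = 1454.5455 + 1031.875 − 135 − 161 = 2190.4205 kcal/day.
TEE = 2190.4205 × 1.375 = 3011.8281 kcal/day.
Protein energy = 20% × 3011.8281 = 602.3656 kcal.
Protein = 602.3656 ÷ 4 kcal/g = 150.5914 g.

151 g/day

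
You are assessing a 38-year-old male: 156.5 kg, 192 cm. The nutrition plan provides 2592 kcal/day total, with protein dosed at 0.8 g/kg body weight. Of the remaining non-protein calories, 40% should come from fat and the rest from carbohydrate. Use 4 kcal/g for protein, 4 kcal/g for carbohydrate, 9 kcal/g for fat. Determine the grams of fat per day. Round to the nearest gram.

93 g/day

Protein = 0.8 × 156.5 = 125.2 g → 125.2 × 4 = 500.8 kcal.
Non-protein calories = 2592 − 500.8 = 2091.2 kcal.
Fat: 40% × 2091.2 = 836.48 kcal; carbohydrate: 1254.72 kcal.
Fat: 836.48 kcal ÷ 9 kcal/g = 92.9422 g.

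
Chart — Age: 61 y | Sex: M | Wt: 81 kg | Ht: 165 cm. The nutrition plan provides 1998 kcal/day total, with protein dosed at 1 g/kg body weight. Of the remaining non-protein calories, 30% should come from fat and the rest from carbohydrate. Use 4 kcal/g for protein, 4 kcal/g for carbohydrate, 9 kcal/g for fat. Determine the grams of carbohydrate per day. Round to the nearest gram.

Protein = 1 × 81 = 81 g → 81 × 4 = 324 kcal.
Non-protein calories = 1998 − 324 = 1674 kcal.
Fat: 30% × 1674 = 502.2 kcal; carbohydrate: 1171.8 kcal.
Carbohydrate: 1171.8 kcal ÷ 4 kcal/g = 292.95 g.

293 g/day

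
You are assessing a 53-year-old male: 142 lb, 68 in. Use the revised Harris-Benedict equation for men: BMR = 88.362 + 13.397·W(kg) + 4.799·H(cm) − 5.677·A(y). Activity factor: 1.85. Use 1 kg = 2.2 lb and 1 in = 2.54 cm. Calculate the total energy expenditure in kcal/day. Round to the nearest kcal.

2740 kcal/day

Convert to metric: weight = 142 ÷ 2.2 = 64.5455 kg; height = 68 × 2.54 = 172.72 cm.
Harris-Benedict: BMR = 88.362 + 13.397(64.5455) + 4.799(172.72) − 5.677(53) = 1481.0797 kcal/day.
TEE = BMR × activity factor = 1481.0797 × 1.85 = 2739.9975 kcal/day.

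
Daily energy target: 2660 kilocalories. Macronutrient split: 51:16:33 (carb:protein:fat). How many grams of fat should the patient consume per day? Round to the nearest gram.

Fat energy = 33% × 2660 = 877.8 kcal.
At 9 kcal/g: 877.8 ÷ 9 = 97.5333 g.

98 g/day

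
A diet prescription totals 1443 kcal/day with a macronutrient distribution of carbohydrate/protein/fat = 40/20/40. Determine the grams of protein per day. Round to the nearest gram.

Protein energy = 20% × 1443 = 288.6 kcal.
At 4 kcal/g: 288.6 ÷ 4 = 72.15 g.

72 g/day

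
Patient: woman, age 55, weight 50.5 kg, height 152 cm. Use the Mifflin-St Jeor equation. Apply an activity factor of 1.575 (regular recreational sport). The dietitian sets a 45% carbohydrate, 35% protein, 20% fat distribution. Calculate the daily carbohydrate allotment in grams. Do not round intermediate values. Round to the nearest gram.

Mifflin-St Jeor (female): BMR = 10(50.5) + 6.25(152) − 5(55) − 161 = 505 + 950 − 275 − 161 = 1019 kcal/day.
TEE = 1019 × 1.575 = 1604.925 kcal/day.
Carbohydrate energy = 45% × 1604.925 = 722.2163 kcal.
Carbohydrate = 722.2163 ÷ 4 kcal/g = 180.5541 g.

181 g/day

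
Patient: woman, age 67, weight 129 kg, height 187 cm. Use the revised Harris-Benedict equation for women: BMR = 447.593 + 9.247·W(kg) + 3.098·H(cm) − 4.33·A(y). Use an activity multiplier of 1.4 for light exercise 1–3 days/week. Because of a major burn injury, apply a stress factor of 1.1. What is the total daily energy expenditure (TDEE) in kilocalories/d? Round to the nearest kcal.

Harris-Benedict: BMR = 447.593 + 9.247(129) + 3.098(187) − 4.33(67) = 1929.672 kcal/day.
TEE = BMR × activity factor = 1929.672 × 1.4 = 2701.5408 kcal/day.
Apply stress factor: 2701.5408 × 1.1 = 2971.6949 kcal/day.

2972 kilocalories/d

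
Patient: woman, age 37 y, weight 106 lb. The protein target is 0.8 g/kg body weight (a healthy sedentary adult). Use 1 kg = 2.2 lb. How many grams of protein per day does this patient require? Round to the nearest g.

39 g/day

Weight in kg = 106 ÷ 2.2 = 48.1818 kg.
Protein = 0.8 g/kg × 48.1818 kg = 38.5455 g/day.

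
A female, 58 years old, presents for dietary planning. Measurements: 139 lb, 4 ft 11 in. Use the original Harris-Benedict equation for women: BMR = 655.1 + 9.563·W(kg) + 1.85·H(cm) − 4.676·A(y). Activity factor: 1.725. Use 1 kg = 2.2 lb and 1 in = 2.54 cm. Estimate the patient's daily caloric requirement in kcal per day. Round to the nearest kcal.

Convert to metric: weight = 139 ÷ 2.2 = 63.1818 kg; height = (4×12 + 11) × 2.54 = 59 × 2.54 = 149.86 cm.
Harris-Benedict: BMR = 655.1 + 9.563(63.1818) + 1.85(149.86) − 4.676(58) = 1265.3407 kcal/day.
TEE = BMR × activity factor = 1265.3407 × 1.725 = 2182.7128 kcal/day.

2183 kcal per day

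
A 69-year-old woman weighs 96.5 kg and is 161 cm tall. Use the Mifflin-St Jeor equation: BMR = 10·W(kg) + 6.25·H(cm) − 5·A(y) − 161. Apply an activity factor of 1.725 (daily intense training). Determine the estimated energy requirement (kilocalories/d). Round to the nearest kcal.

Mifflin-St Jeor (female): BMR = 10(96.5) + 6.25(161) − 5(69) − 161 = 965 + 1006.25 − 345 − 161 = 1465.25 kcal/day.
TEE = BMR × activity factor = 1465.25 × 1.725 = 2527.5563 kcal/day.

2528 kilocalories/d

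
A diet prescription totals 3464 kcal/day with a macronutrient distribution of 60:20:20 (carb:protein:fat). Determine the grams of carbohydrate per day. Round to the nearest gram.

Carbohydrate energy = 60% × 3464 = 2078.4 kcal.
At 4 kcal/g: 2078.4 ÷ 4 = 519.6 g.

520 g/day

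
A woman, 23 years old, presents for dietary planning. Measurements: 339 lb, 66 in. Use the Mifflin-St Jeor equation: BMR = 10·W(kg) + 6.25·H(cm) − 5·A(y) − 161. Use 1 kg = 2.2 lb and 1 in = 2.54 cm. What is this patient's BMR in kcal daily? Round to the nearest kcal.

Convert to metric: weight = 339 ÷ 2.2 = 154.0909 kg; height = 66 × 2.54 = 167.64 cm.
Mifflin-St Jeor (female): BMR = 10(154.0909) + 6.25(167.64) − 5(23) − 161 = 1540.9091 + 1047.75 − 115 − 161 = 2312.6591 kcal/day.

2313 kcal daily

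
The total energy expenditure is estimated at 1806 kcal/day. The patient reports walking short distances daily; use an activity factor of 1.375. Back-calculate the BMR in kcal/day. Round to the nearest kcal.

BMR = TEE ÷ activity factor = 1806 ÷ 1.375 = 1313.4545 kcal/day.

1313 kcal/day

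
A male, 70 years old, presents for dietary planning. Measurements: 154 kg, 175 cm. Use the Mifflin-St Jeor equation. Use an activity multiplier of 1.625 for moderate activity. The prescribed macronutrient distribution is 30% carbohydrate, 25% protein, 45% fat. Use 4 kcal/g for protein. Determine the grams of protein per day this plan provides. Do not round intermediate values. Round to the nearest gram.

232 g/day

Mifflin-St Jeor (male): BMR = 10(154) + 6.25(175) − 5(70) + 5 = 1540 + 1093.75 − 350 + 5 = 2288.75 kcal/day.
TEE = 2288.75 × 1.625 = 3719.2188 kcal/day.
Protein energy = 25% × 3719.2188 = 929.8047 kcal.
Protein = 929.8047 ÷ 4 kcal/g = 232.4512 g.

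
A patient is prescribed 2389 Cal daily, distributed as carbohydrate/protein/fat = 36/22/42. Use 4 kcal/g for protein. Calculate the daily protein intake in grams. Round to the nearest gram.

Protein energy = 22% × 2389 = 525.58 kcal.
At 4 kcal/g: 525.58 ÷ 4 = 131.395 g.

131 g/day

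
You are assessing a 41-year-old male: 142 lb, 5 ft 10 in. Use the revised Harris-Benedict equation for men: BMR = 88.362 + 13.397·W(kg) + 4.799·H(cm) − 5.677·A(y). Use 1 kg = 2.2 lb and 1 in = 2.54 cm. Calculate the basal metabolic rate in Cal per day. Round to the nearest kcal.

1574 Cal per day

Convert to metric: weight = 142 ÷ 2.2 = 64.5455 kg; height = (5×12 + 10) × 2.54 = 70 × 2.54 = 177.8 cm.
Harris-Benedict: BMR = 88.362 + 13.397(64.5455) + 4.799(177.8) − 5.677(41) = 1573.5827 kcal/day.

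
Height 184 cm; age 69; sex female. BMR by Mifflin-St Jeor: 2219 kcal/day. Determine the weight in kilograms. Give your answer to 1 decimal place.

157.5 kg

2219 = 10·W + 6.25(184) − 5(69) − 161
10·W = 2219 − 644 = 1575, so W = 157.5 kg.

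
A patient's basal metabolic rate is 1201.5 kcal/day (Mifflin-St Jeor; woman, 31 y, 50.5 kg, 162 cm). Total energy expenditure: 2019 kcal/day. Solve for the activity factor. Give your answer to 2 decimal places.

Activity factor = TEE ÷ BMR = 2019 ÷ 1201.5 = 1.68.

1.68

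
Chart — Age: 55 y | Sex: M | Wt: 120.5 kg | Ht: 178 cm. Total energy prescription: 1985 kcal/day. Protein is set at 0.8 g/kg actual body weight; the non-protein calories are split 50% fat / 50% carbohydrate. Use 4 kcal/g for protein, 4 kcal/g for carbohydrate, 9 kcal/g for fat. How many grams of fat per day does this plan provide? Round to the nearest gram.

89 g/day

Protein = 0.8 × 120.5 = 96.4 g → 96.4 × 4 = 385.6 kcal.
Non-protein calories = 1985 − 385.6 = 1599.4 kcal.
Fat: 50% × 1599.4 = 799.7 kcal; carbohydrate: 799.7 kcal.
Fat: 799.7 kcal ÷ 9 kcal/g = 88.8556 g.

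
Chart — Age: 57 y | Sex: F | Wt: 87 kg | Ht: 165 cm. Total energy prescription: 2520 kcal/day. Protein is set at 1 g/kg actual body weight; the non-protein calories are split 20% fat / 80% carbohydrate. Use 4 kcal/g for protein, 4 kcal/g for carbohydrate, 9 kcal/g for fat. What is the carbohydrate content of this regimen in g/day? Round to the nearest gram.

434 g/day

Protein = 1 × 87 = 87 g → 87 × 4 = 348 kcal.
Non-protein calories = 2520 − 348 = 2172 kcal.
Fat: 20% × 2172 = 434.4 kcal; carbohydrate: 1737.6 kcal.
Carbohydrate: 1737.6 kcal ÷ 4 kcal/g = 434.4 g.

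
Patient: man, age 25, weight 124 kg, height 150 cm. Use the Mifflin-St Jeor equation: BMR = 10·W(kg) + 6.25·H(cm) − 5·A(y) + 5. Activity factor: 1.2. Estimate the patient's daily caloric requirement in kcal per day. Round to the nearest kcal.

Mifflin-St Jeor (male): BMR = 10(124) + 6.25(150) − 5(25) + 5 = 1240 + 937.5 − 125 + 5 = 2057.5 kcal/day.
TEE = BMR × activity factor = 2057.5 × 1.2 = 2469 kcal/day.

2469 kcal per day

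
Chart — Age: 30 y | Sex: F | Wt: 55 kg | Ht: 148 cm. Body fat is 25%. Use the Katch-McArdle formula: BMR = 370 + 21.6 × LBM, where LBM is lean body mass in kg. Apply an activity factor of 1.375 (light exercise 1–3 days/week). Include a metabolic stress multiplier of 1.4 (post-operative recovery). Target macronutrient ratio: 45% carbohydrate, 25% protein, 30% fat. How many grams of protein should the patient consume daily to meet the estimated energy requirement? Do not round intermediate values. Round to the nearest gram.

152 g/day

LBM = 55 × (1 − 0.25) = 41.25 kg. Katch-McArdle: BMR = 370 + 21.6 × 41.25 = 1261 kcal/day.
TEE = 1261 × 1.375 = 1733.875 kcal/day.
With stress factor 1.4: 1733.875 × 1.4 = 2427.425 kcal/day.
Protein energy = 25% × 2427.425 = 606.8563 kcal.
Protein = 606.8563 ÷ 4 kcal/g = 151.7141 g.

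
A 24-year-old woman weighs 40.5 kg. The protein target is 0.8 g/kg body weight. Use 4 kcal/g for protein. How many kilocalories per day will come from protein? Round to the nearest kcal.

130 kcal/day

Protein = 0.8 g/kg × 40.5 kg = 32.4 g/day.
Protein energy = 32.4 g × 4 kcal/g = 129.6 kcal/day.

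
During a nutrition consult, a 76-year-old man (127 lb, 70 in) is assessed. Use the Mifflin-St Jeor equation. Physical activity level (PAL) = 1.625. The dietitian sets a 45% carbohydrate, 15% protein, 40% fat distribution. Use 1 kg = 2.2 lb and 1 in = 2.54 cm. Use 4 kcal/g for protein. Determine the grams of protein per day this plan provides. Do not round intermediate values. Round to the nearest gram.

80 g/day

Convert to metric: weight = 127 ÷ 2.2 = 57.7273 kg; height = 70 × 2.54 = 177.8 cm.
Mifflin-St Jeor (male): BMR = 10(57.7273) + 6.25(177.8) − 5(76) + 5 = 577.2727 + 1111.25 − 380 + 5 = 1313.5227 kcal/day.
TEE = 1313.5227 × 1.625 = 2134.4744 kcal/day.
Protein energy = 15% × 2134.4744 = 320.1712 kcal.
Protein = 320.1712 ÷ 4 kcal/g = 80.0428 g.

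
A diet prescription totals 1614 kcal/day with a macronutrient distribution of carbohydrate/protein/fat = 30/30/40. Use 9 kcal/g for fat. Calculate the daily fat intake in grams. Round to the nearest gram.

72 g/day

Fat energy = 40% × 1614 = 645.6 kcal.
At 9 kcal/g: 645.6 ÷ 9 = 71.7333 g.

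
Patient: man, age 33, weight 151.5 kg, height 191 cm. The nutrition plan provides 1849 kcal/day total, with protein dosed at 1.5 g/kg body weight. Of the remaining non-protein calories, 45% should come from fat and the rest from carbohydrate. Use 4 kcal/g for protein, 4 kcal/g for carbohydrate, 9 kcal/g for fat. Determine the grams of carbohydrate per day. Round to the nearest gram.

Protein = 1.5 × 151.5 = 227.25 g → 227.25 × 4 = 909 kcal.
Non-protein calories = 1849 − 909 = 940 kcal.
Fat: 45% × 940 = 423 kcal; carbohydrate: 517 kcal.
Carbohydrate: 517 kcal ÷ 4 kcal/g = 129.25 g.

129 g/day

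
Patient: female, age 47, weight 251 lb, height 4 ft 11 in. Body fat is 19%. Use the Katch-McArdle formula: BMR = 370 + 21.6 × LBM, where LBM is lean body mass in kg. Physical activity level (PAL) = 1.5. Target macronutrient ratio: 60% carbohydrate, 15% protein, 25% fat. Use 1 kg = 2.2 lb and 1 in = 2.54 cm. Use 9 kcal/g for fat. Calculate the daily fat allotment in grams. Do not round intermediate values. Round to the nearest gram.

99 g/day

Convert to metric: weight = 251 ÷ 2.2 = 114.0909 kg; height = (4×12 + 11) × 2.54 = 59 × 2.54 = 149.86 cm.
LBM = 114.0909 × (1 − 0.19) = 92.4136 kg. Katch-McArdle: BMR = 370 + 21.6 × 92.4136 = 2366.1345 kcal/day.
TEE = 2366.1345 × 1.5 = 3549.2018 kcal/day.
Fat energy = 25% × 3549.2018 = 887.3005 kcal.
Fat = 887.3005 ÷ 9 kcal/g = 98.5889 g.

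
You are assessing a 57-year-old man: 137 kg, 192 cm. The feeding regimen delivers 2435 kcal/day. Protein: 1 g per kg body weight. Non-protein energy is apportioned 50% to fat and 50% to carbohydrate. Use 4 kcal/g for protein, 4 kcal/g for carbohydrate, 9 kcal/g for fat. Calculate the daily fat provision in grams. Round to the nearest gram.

105 g/day

Protein = 1 × 137 = 137 g → 137 × 4 = 548 kcal.
Non-protein calories = 2435 − 548 = 1887 kcal.
Fat: 50% × 1887 = 943.5 kcal; carbohydrate: 943.5 kcal.
Fat: 943.5 kcal ÷ 9 kcal/g = 104.8333 g.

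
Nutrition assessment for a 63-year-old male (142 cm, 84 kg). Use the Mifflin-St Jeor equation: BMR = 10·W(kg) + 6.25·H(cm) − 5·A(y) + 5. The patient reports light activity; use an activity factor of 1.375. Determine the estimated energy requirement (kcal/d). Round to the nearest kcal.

Mifflin-St Jeor (male): BMR = 10(84) + 6.25(142) − 5(63) + 5 = 840 + 887.5 − 315 + 5 = 1417.5 kcal/day.
TEE = BMR × activity factor = 1417.5 × 1.375 = 1949.0625 kcal/day.

1949 kcal/d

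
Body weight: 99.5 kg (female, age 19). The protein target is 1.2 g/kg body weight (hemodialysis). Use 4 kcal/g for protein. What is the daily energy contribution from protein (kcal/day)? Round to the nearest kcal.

478 kcal/day

Protein = 1.2 g/kg × 99.5 kg = 119.4 g/day.
Protein energy = 119.4 g × 4 kcal/g = 477.6 kcal/day.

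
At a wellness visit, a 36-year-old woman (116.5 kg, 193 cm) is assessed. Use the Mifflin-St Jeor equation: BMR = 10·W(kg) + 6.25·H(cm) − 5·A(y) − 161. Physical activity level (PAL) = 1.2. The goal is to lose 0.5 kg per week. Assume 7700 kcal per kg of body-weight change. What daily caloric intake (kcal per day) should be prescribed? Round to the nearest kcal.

1886 kcal per day

Mifflin-St Jeor (female): BMR = 10(116.5) + 6.25(193) − 5(36) − 161 = 1165 + 1206.25 − 180 − 161 = 2030.25 kcal/day.
TEE = 2030.25 × 1.2 = 2436.3 kcal/day.
Required daily deficit = 0.5 × 7700 ÷ 7 = 550 kcal/day.
Target intake = 2436.3 − 550 = 1886.3 kcal/day.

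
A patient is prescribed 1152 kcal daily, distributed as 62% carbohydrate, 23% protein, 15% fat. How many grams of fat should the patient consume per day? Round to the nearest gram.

19 g/day

Fat energy = 15% × 1152 = 172.8 kcal.
At 9 kcal/g: 172.8 ÷ 9 = 19.2 g.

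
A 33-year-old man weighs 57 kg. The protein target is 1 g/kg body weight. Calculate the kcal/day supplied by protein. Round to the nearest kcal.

Protein = 1 g/kg × 57 kg = 57 g/day.
Protein energy = 57 g × 4 kcal/g = 228 kcal/day.

228 kcal/day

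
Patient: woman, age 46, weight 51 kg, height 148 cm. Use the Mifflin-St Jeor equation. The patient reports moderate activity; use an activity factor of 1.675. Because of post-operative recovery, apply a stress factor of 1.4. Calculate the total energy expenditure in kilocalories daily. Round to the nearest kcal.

Mifflin-St Jeor (female): BMR = 10(51) + 6.25(148) − 5(46) − 161 = 510 + 925 − 230 − 161 = 1044 kcal/day.
TEE = BMR × activity factor = 1044 × 1.675 = 1748.7 kcal/day.
Apply stress factor: 1748.7 × 1.4 = 2448.18 kcal/day.

2448 kilocalories daily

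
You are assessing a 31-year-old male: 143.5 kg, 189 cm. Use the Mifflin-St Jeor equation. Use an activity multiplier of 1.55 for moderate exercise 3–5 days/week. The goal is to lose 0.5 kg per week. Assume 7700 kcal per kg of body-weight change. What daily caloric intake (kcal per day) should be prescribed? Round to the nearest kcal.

3273 kcal per day

Mifflin-St Jeor (male): BMR = 10(143.5) + 6.25(189) − 5(31) + 5 = 1435 + 1181.25 − 155 + 5 = 2466.25 kcal/day.
TEE = 2466.25 × 1.55 = 3822.6875 kcal/day.
Required daily deficit = 0.5 × 7700 ÷ 7 = 550 kcal/day.
Target intake = 3822.6875 − 550 = 3272.6875 kcal/day.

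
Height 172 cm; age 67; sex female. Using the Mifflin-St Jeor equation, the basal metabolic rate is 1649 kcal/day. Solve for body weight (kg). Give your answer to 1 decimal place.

107.0 kg

1649 = 10·W + 6.25(172) − 5(67) − 161
10·W = 1649 − 579 = 1070, so W = 107 kg.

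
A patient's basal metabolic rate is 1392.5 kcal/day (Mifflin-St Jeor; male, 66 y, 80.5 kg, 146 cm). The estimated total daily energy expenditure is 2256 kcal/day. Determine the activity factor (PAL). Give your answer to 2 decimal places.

1.62

Activity factor = TEE ÷ BMR = 2256 ÷ 1392.5 = 1.62.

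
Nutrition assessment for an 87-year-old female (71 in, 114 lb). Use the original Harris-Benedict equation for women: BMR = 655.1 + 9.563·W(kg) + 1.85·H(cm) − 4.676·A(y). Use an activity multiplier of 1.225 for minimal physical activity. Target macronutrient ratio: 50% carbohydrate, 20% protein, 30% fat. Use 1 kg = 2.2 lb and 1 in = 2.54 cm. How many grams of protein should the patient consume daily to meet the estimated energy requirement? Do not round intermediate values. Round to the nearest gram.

Convert to metric: weight = 114 ÷ 2.2 = 51.8182 kg; height = 71 × 2.54 = 180.34 cm.
Harris-Benedict: BMR = 655.1 + 9.563(51.8182) + 1.85(180.34) − 4.676(87) = 1077.4543 kcal/day.
TEE = 1077.4543 × 1.225 = 1319.8815 kcal/day.
Protein energy = 20% × 1319.8815 = 263.9763 kcal.
Protein = 263.9763 ÷ 4 kcal/g = 65.9941 g.

66 g/day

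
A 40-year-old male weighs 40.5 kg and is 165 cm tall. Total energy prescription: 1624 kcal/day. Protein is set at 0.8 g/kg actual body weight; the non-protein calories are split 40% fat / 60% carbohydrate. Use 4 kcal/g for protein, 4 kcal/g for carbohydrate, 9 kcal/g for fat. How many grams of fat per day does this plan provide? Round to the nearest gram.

66 g/day

Protein = 0.8 × 40.5 = 32.4 g → 32.4 × 4 = 129.6 kcal.
Non-protein calories = 1624 − 129.6 = 1494.4 kcal.
Fat: 40% × 1494.4 = 597.76 kcal; carbohydrate: 896.64 kcal.
Fat: 597.76 kcal ÷ 9 kcal/g = 66.4178 g.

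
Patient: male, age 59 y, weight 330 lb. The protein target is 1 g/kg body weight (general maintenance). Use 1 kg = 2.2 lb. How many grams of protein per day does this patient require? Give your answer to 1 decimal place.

Weight in kg = 330 ÷ 2.2 = 150 kg.
Protein = 1 g/kg × 150 kg = 150 g/day.

150.0 g/day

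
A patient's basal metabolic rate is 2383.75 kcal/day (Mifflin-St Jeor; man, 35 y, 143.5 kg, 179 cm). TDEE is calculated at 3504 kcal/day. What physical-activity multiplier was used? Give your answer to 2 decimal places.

1.47

Activity factor = TEE ÷ BMR = 3504 ÷ 2383.75 = 1.47.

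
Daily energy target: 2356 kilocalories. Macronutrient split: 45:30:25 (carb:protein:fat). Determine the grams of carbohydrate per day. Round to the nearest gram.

Carbohydrate energy = 45% × 2356 = 1060.2 kcal.
At 4 kcal/g: 1060.2 ÷ 4 = 265.05 g.

265 g/day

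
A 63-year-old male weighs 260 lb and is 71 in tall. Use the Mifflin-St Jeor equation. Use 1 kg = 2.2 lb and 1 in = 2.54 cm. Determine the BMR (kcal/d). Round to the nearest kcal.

1999 kcal/d

Convert to metric: weight = 260 ÷ 2.2 = 118.1818 kg; height = 71 × 2.54 = 180.34 cm.
Mifflin-St Jeor (male): BMR = 10(118.1818) + 6.25(180.34) − 5(63) + 5 = 1181.8182 + 1127.125 − 315 + 5 = 1998.9432 kcal/day.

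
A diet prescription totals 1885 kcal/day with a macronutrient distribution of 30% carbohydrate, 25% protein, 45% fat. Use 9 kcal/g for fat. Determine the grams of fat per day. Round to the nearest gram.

Fat energy = 45% × 1885 = 848.25 kcal.
At 9 kcal/g: 848.25 ÷ 9 = 94.25 g.

94 g/day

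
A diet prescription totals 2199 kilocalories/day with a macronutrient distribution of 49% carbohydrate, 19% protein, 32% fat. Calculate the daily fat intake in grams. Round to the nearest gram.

78 g/day

Fat energy = 32% × 2199 = 703.68 kcal.
At 9 kcal/g: 703.68 ÷ 9 = 78.1867 g.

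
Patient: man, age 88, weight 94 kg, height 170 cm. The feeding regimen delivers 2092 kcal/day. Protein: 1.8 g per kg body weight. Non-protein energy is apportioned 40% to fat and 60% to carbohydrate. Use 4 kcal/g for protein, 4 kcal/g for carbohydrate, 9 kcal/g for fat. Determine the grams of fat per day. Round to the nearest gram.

Protein = 1.8 × 94 = 169.2 g → 169.2 × 4 = 676.8 kcal.
Non-protein calories = 2092 − 676.8 = 1415.2 kcal.
Fat: 40% × 1415.2 = 566.08 kcal; carbohydrate: 849.12 kcal.
Fat: 566.08 kcal ÷ 9 kcal/g = 62.8978 g.

63 g/day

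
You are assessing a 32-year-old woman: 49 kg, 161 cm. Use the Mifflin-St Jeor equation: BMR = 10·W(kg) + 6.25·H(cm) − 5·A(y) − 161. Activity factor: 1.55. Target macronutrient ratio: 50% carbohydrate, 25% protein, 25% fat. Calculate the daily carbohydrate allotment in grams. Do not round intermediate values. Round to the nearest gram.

228 g/day

Mifflin-St Jeor (female): BMR = 10(49) + 6.25(161) − 5(32) − 161 = 490 + 1006.25 − 160 − 161 = 1175.25 kcal/day.
TEE = 1175.25 × 1.55 = 1821.6375 kcal/day.
Carbohydrate energy = 50% × 1821.6375 = 910.8188 kcal.
Carbohydrate = 910.8188 ÷ 4 kcal/g = 227.7047 g.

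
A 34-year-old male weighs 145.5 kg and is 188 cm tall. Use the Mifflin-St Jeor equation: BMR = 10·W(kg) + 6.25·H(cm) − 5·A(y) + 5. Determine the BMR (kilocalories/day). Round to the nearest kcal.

2465 kilocalories/day

Mifflin-St Jeor (male): BMR = 10(145.5) + 6.25(188) − 5(34) + 5 = 1455 + 1175 − 170 + 5 = 2465 kcal/day.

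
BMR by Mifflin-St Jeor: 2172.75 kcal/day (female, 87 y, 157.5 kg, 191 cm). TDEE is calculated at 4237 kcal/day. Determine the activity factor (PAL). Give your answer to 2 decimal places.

1.95

Activity factor = TEE ÷ BMR = 4237 ÷ 2172.75 = 1.95.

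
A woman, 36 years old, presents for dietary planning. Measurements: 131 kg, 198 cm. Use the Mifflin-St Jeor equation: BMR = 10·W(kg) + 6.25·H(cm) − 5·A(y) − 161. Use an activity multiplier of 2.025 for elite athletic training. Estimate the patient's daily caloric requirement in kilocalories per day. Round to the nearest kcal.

4468 kilocalories per day

Mifflin-St Jeor (female): BMR = 10(131) + 6.25(198) − 5(36) − 161 = 1310 + 1237.5 − 180 − 161 = 2206.5 kcal/day.
TEE = BMR × activity factor = 2206.5 × 2.025 = 4468.1625 kcal/day.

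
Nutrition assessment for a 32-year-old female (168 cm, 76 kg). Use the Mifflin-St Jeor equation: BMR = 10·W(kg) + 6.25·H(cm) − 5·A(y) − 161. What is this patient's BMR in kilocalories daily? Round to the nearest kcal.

1489 kilocalories daily

Mifflin-St Jeor (female): BMR = 10(76) + 6.25(168) − 5(32) − 161 = 760 + 1050 − 160 − 161 = 1489 kcal/day.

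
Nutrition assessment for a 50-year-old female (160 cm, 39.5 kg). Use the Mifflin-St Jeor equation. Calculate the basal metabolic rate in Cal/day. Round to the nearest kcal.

984 Cal/day

Mifflin-St Jeor (female): BMR = 10(39.5) + 6.25(160) − 5(50) − 161 = 395 + 1000 − 250 − 161 = 984 kcal/day.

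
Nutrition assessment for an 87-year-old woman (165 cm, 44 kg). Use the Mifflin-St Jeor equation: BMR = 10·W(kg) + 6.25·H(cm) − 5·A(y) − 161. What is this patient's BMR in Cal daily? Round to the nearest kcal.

875 Cal daily

Mifflin-St Jeor (female): BMR = 10(44) + 6.25(165) − 5(87) − 161 = 440 + 1031.25 − 435 − 161 = 875.25 kcal/day.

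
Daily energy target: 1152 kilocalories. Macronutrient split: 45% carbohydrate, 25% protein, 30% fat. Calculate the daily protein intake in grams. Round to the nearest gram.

72 g/day

Protein energy = 25% × 1152 = 288 kcal.
At 4 kcal/g: 288 ÷ 4 = 72 g.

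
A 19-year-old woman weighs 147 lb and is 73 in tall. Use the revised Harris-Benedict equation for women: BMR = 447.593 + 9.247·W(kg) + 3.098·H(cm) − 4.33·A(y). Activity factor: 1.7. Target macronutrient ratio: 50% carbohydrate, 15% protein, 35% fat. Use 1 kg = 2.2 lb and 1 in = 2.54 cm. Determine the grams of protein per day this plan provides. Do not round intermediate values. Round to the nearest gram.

Convert to metric: weight = 147 ÷ 2.2 = 66.8182 kg; height = 73 × 2.54 = 185.42 cm.
Harris-Benedict: BMR = 447.593 + 9.247(66.8182) + 3.098(185.42) − 4.33(19) = 1557.6219 kcal/day.
TEE = 1557.6219 × 1.7 = 2647.9572 kcal/day.
Protein energy = 15% × 2647.9572 = 397.1936 kcal.
Protein = 397.1936 ÷ 4 kcal/g = 99.2984 g.

99 g/day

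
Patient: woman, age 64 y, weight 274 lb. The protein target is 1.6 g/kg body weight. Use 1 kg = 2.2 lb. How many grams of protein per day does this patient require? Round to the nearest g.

199 g/day

Weight in kg = 274 ÷ 2.2 = 124.5455 kg.
Protein = 1.6 g/kg × 124.5455 kg = 199.2727 g/day.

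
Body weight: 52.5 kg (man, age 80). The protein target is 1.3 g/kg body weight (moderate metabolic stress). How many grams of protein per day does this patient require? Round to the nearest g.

Protein = 1.3 g/kg × 52.5 kg = 68.25 g/day.

68 g/day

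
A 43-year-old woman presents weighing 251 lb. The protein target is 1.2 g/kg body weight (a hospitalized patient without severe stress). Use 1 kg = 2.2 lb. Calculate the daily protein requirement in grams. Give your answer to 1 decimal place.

136.9 g/day

Weight in kg = 251 ÷ 2.2 = 114.0909 kg.
Protein = 1.2 g/kg × 114.0909 kg = 136.9091 g/day.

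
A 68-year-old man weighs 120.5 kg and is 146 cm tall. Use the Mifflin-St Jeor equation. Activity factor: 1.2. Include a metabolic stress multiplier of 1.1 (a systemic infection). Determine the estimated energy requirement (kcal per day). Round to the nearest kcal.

2353 kcal per day

Mifflin-St Jeor (male): BMR = 10(120.5) + 6.25(146) − 5(68) + 5 = 1205 + 912.5 − 340 + 5 = 1782.5 kcal/day.
TEE = BMR × activity factor = 1782.5 × 1.2 = 2139 kcal/day.
Apply stress factor: 2139 × 1.1 = 2352.9 kcal/day.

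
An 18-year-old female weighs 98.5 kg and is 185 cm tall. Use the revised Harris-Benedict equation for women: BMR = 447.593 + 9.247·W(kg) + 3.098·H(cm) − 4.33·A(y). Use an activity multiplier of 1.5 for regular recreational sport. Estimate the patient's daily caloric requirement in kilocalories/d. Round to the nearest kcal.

Harris-Benedict: BMR = 447.593 + 9.247(98.5) + 3.098(185) − 4.33(18) = 1853.6125 kcal/day.
TEE = BMR × activity factor = 1853.6125 × 1.5 = 2780.4188 kcal/day.

2780 kilocalories/d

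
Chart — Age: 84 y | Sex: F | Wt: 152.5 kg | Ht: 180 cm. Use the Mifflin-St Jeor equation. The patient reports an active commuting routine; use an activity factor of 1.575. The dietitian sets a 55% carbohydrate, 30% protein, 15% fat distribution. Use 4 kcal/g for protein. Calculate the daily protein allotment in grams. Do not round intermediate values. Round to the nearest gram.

244 g/day

Mifflin-St Jeor (female): BMR = 10(152.5) + 6.25(180) − 5(84) − 161 = 1525 + 1125 − 420 − 161 = 2069 kcal/day.
TEE = 2069 × 1.575 = 3258.675 kcal/day.
Protein energy = 30% × 3258.675 = 977.6025 kcal.
Protein = 977.6025 ÷ 4 kcal/g = 244.4006 g.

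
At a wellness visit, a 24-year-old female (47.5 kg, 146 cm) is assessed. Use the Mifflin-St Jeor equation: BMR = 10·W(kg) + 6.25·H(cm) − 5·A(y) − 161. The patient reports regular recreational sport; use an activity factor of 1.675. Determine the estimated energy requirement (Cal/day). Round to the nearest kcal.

1853 Cal/day

Mifflin-St Jeor (female): BMR = 10(47.5) + 6.25(146) − 5(24) − 161 = 475 + 912.5 − 120 − 161 = 1106.5 kcal/day.
TEE = BMR × activity factor = 1106.5 × 1.675 = 1853.3875 kcal/day.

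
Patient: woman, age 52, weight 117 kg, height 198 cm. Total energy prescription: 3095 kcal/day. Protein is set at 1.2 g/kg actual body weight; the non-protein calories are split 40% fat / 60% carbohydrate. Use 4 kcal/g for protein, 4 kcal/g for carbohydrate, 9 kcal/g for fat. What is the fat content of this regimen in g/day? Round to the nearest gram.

Protein = 1.2 × 117 = 140.4 g → 140.4 × 4 = 561.6 kcal.
Non-protein calories = 3095 − 561.6 = 2533.4 kcal.
Fat: 40% × 2533.4 = 1013.36 kcal; carbohydrate: 1520.04 kcal.
Fat: 1013.36 kcal ÷ 9 kcal/g = 112.5956 g.

113 g/day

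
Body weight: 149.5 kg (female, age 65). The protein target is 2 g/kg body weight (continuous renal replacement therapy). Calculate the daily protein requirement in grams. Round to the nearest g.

299 g/day

Protein = 2 g/kg × 149.5 kg = 299 g/day.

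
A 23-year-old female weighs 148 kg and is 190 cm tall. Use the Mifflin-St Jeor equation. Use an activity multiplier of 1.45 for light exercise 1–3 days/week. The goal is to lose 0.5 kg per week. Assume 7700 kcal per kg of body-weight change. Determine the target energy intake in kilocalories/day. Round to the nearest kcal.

Mifflin-St Jeor (female): BMR = 10(148) + 6.25(190) − 5(23) − 161 = 1480 + 1187.5 − 115 − 161 = 2391.5 kcal/day.
TEE = 2391.5 × 1.45 = 3467.675 kcal/day.
Required daily deficit = 0.5 × 7700 ÷ 7 = 550 kcal/day.
Target intake = 3467.675 − 550 = 2917.675 kcal/day.

2918 kilocalories/day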